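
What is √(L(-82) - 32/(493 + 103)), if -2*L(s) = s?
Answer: √909049/149 ≈ 6.3989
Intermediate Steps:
L(s) = -s/2
√(L(-82) - 32/(493 + 103)) = √(-½*(-82) - 32/(493 + 103)) = √(41 - 32/596) = √(41 + (1/596)*(-32)) = √(41 - 8/149) = √(6101/149) = √909049/149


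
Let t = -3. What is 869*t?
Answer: -2607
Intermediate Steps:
869*t = 869*(-3) = -2607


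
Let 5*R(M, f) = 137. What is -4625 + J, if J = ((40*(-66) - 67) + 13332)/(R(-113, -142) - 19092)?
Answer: -440922000/95323 ≈ -4625.6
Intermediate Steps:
R(M, f) = 137/5 (R(M, f) = (⅕)*137 = 137/5)
J = -53125/95323 (J = ((40*(-66) - 67) + 13332)/(137/5 - 19092) = ((-2640 - 67) + 13332)/(-95323/5) = (-2707 + 13332)*(-5/95323) = 10625*(-5/95323) = -53125/95323 ≈ -0.55732)
-4625 + J = -4625 - 53125/95323 = -440922000/95323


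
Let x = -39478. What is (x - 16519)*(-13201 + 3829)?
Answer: 524803884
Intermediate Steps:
(x - 16519)*(-13201 + 3829) = (-39478 - 16519)*(-13201 + 3829) = -55997*(-9372) = 524803884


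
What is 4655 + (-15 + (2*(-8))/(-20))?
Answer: 23204/5 ≈ 4640.8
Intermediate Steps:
4655 + (-15 + (2*(-8))/(-20)) = 4655 + (-15 - 1/20*(-16)) = 4655 + (-15 + ⅘) = 4655 - 71/5 = 23204/5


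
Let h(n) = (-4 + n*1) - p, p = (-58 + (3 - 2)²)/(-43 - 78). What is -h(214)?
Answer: -25353/121 ≈ -209.53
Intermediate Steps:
p = 57/121 (p = (-58 + 1²)/(-121) = (-58 + 1)*(-1/121) = -57*(-1/121) = 57/121 ≈ 0.47107)
h(n) = -541/121 + n (h(n) = (-4 + n*1) - 1*57/121 = (-4 + n) - 57/121 = -541/121 + n)
-h(214) = -(-541/121 + 214) = -1*25353/121 = -25353/121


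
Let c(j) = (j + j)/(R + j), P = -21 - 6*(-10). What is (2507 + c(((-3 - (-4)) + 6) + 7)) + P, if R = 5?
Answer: 48402/19 ≈ 2547.5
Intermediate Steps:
P = 39 (P = -21 + 60 = 39)
c(j) = 2*j/(5 + j) (c(j) = (j + j)/(5 + j) = (2*j)/(5 + j) = 2*j/(5 + j))
(2507 + c(((-3 - (-4)) + 6) + 7)) + P = (2507 + 2*(((-3 - (-4)) + 6) + 7)/(5 + (((-3 - (-4)) + 6) + 7))) + 39 = (2507 + 2*(((-3 - 1*(-4)) + 6) + 7)/(5 + (((-3 - 1*(-4)) + 6) + 7))) + 39 = (2507 + 2*(((-3 + 4) + 6) + 7)/(5 + (((-3 + 4) + 6) + 7))) + 39 = (2507 + 2*((1 + 6) + 7)/(5 + ((1 + 6) + 7))) + 39 = (2507 + 2*(7 + 7)/(5 + (7 + 7))) + 39 = (2507 + 2*14/(5 + 14)) + 39 = (2507 + 2*14/19) + 39 = (2507 + 2*14*(1/19)) + 39 = (2507 + 28/19) + 39 = 47661/19 + 39 = 48402/19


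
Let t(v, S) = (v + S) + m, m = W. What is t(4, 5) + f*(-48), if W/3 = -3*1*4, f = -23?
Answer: 1077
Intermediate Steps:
W = -36 (W = 3*(-3*1*4) = 3*(-3*4) = 3*(-12) = -36)
m = -36
t(v, S) = -36 + S + v (t(v, S) = (v + S) - 36 = (S + v) - 36 = -36 + S + v)
t(4, 5) + f*(-48) = (-36 + 5 + 4) - 23*(-48) = -27 + 1104 = 1077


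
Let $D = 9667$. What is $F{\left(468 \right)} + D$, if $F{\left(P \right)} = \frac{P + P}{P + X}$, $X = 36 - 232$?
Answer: $\frac{328795}{34} \approx 9670.4$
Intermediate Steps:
$X = -196$
$F{\left(P \right)} = \frac{2 P}{-196 + P}$ ($F{\left(P \right)} = \frac{P + P}{P - 196} = \frac{2 P}{-196 + P}$)
$F{\left(468 \right)} + D = 2 \cdot 468 \frac{1}{-196 + 468} + 9667 = 2 \cdot 468 \cdot \frac{1}{272} + 9667 = \frac{117}{34} + 9667 = \frac{328795}{34}$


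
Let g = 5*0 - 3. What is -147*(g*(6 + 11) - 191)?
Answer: 35574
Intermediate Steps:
g = -3 (g = 0 - 3 = -3)
-147*(g*(6 + 11) - 191) = -147*(-3*(6 + 11) - 191) = -147*(-3*17 - 191) = -147*(-51 - 191) = -147*(-242) = 35574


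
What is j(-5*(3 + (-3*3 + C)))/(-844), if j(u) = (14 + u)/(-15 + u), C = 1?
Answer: -39/8440 ≈ -0.0046209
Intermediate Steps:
j(u) = (14 + u)/(-15 + u)
j(-5*(3 + (-3*3 + C)))/(-844) = ((14 - 5*(3 + (-3*3 + 1)))/(-15 - 5*(3 + (-3*3 + 1))))/(-844) = ((14 - 5*(3 + (-9 + 1)))/(-15 - 5*(3 + (-9 + 1))))*(-1/844) = ((14 - 5*(3 - 8))/(-15 - 5*(3 - 8)))*(-1/844) = ((14 - 5*(-5))/(-15 - 5*(-5)))*(-1/844) = ((14 + 25)/(-15 + 25))*(-1/844) = (39/10)*(-1/844) = -39/8440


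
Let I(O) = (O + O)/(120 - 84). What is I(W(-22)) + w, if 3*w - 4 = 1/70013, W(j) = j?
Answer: 70016/630117 ≈ 0.11112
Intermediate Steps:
I(O) = O/18 (I(O) = (2*O)/36 = (2*O)*(1/36) = O/18)
w = 93351/70013 (w = 4/3 + (⅓)/70013 = 4/3 + (⅓)*(1/70013) = 4/3 + 1/210039 = 93351/70013 ≈ 1.3333)
I(W(-22)) + w = (1/18)*(-22) + 93351/70013 = -11/9 + 93351/70013 = 70016/630117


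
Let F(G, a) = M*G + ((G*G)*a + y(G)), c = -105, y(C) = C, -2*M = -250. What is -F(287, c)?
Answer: 8612583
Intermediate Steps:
M = 125 (M = -1/2*(-250) = 125)
F(G, a) = 126*G + a*G**2 (F(G, a) = 125*G + ((G*G)*a + G) = 125*G + (G**2*a + G) = 125*G + (a*G**2 + G) = 125*G + (G + a*G**2) = 126*G + a*G**2)
-F(287, c) = -287*(126 + 287*(-105)) = -287*(126 - 30135) = -287*(-30009) = -1*(-8612583) = 8612583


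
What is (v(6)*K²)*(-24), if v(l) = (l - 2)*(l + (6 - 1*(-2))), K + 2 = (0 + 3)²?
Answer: -65856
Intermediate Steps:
K = 7 (K = -2 + (0 + 3)² = -2 + 3² = -2 + 9 = 7)
v(l) = (-2 + l)*(8 + l) (v(l) = (-2 + l)*(l + (6 + 2)) = (-2 + l)*(l + 8) = (-2 + l)*(8 + l))
(v(6)*K²)*(-24) = ((-16 + 6² + 6*6)*7²)*(-24) = ((-16 + 36 + 36)*49)*(-24) = (56*49)*(-24) = 2744*(-24) = -65856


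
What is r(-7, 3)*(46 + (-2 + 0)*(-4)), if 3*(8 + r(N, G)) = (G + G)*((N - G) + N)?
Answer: -2268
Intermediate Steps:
r(N, G) = -8 + 2*G*(-G + 2*N)/3 (r(N, G) = -8 + ((G + G)*((N - G) + N))/3 = -8 + ((2*G)*(-G + 2*N))/3 = -8 + (2*G*(-G + 2*N))/3 = -8 + 2*G*(-G + 2*N)/3)
r(-7, 3)*(46 + (-2 + 0)*(-4)) = (-8 - 2/3*3**2 + (4/3)*3*(-7))*(46 + (-2 + 0)*(-4)) = (-8 - 2/3*9 - 28)*(46 - 2*(-4)) = (-8 - 6 - 28)*(46 + 8) = -42*54 = -2268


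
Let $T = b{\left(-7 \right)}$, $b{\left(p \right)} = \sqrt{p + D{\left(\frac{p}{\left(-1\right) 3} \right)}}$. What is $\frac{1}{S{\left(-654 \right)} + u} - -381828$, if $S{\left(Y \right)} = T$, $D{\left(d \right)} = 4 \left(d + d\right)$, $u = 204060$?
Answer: $\frac{9539701540662120}{24984290153} - \frac{\sqrt{105}}{124921450765} \approx 3.8183 \cdot 10^{5}$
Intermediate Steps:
$D{\left(d \right)} = 8 d$ ($D{\left(d \right)} = 4 \cdot 2 d = 8 d$)
$b{\left(p \right)} = \frac{\sqrt{15} \sqrt{- p}}{3}$ ($b{\left(p \right)} = \sqrt{p + 8 \frac{p}{\left(-1\right) 3}} = \sqrt{p + 8 \frac{p}{-3}} = \sqrt{p + 8 p \left(- \frac{1}{3}\right)} = \sqrt{p + 8 \left(- \frac{p}{3}\right)} = \sqrt{p - \frac{8 p}{3}} = \sqrt{- \frac{5 p}{3}} = \frac{\sqrt{15} \sqrt{- p}}{3}$)
$T = \frac{\sqrt{105}}{3}$ ($T = \frac{\sqrt{15} \sqrt{\left(-1\right) \left(-7\right)}}{3} = \frac{\sqrt{15} \sqrt{7}}{3} = \frac{\sqrt{105}}{3} \approx 3.4156$)
$S{\left(Y \right)} = \frac{\sqrt{105}}{3}$
$\frac{1}{S{\left(-654 \right)} + u} - -381828 = \frac{1}{\frac{\sqrt{105}}{3} + 204060} - -381828 = \frac{1}{204060 + \frac{\sqrt{105}}{3}} + 381828 = 381828 + \frac{1}{204060 + \frac{\sqrt{105}}{3}}$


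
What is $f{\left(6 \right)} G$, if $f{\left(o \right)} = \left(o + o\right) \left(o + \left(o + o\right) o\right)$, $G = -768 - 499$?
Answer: $-1185912$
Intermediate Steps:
$G = -1267$
$f{\left(o \right)} = 2 o \left(o + 2 o^{2}\right)$ ($f{\left(o \right)} = 2 o \left(o + 2 o o\right) = 2 o \left(o + 2 o^{2}\right)$)
$f{\left(6 \right)} G = 6^{2} \left(2 + 4 \cdot 6\right) \left(-1267\right) = 36 \left(2 + 24\right) \left(-1267\right) = 36 \cdot 26 \left(-1267\right) = 936 \left(-1267\right) = -1185912$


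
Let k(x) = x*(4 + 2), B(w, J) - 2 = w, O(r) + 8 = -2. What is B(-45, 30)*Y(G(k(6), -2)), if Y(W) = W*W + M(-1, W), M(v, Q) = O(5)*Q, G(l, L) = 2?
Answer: 688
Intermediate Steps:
O(r) = -10 (O(r) = -8 - 2 = -10)
B(w, J) = 2 + w
k(x) = 6*x (k(x) = x*6 = 6*x)
M(v, Q) = -10*Q
Y(W) = W² - 10*W (Y(W) = W*W - 10*W = W² - 10*W)
B(-45, 30)*Y(G(k(6), -2)) = (2 - 45)*(2*(-10 + 2)) = -86*(-8) = -43*(-16) = 688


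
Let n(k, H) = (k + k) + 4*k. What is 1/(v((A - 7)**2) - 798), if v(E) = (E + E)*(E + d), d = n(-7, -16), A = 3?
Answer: -1/1630 ≈ -0.00061350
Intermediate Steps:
n(k, H) = 6*k (n(k, H) = 2*k + 4*k = 6*k)
d = -42 (d = 6*(-7) = -42)
v(E) = 2*E*(-42 + E) (v(E) = (E + E)*(E - 42) = (2*E)*(-42 + E) = 2*E*(-42 + E))
1/(v((A - 7)**2) - 798) = 1/(2*(3 - 7)**2*(-42 + (3 - 7)**2) - 798) = 1/(2*(-4)**2*(-42 + (-4)**2) - 798) = 1/(2*16*(-42 + 16) - 798) = 1/(2*16*(-26) - 798) = 1/(-832 - 798) = 1/(-1630) = -1/1630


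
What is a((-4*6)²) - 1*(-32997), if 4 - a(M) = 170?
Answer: 32831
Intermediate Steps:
a(M) = -166 (a(M) = 4 - 1*170 = 4 - 170 = -166)
a((-4*6)²) - 1*(-32997) = -166 - 1*(-32997) = -166 + 32997 = 32831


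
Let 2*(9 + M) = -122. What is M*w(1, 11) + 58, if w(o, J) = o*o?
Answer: -12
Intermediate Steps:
M = -70 (M = -9 + (½)*(-122) = -9 - 61 = -70)
w(o, J) = o²
M*w(1, 11) + 58 = -70*1² + 58 = -70*1 + 58 = -70 + 58 = -12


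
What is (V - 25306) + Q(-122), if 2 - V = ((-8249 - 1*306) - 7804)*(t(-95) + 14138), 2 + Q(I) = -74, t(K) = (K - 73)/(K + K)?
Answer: 1156363134/5 ≈ 2.3127e+8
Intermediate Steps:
t(K) = (-73 + K)/(2*K) (t(K) = (-73 + K)/((2*K)) = (-73 + K)*(1/(2*K)) = (-73 + K)/(2*K))
Q(I) = -76 (Q(I) = -2 - 74 = -76)
V = 1156490044/5 (V = 2 - ((-8249 - 1*306) - 7804)*((½)*(-73 - 95)/(-95) + 14138) = 2 - ((-8249 - 306) - 7804)*((½)*(-1/95)*(-168) + 14138) = 2 - (-8555 - 7804)*(84/95 + 14138) = 2 - (-16359)*1343194/95 = 2 - 1*(-1156490034/5) = 2 + 1156490034/5 = 1156490044/5 ≈ 2.3130e+8)
(V - 25306) + Q(-122) = (1156490044/5 - 25306) - 76 = 1156363514/5 - 76 = 1156363134/5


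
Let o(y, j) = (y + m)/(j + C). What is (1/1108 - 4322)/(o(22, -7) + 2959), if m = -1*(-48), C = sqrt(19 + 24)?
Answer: -10334176450/6875024491 - 167607125*sqrt(43)/27500097964 ≈ -1.5431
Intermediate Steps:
C = sqrt(43) ≈ 6.5574
m = 48
o(y, j) = (48 + y)/(j + sqrt(43)) (o(y, j) = (y + 48)/(j + sqrt(43)) = (48 + y)/(j + sqrt(43)))
(1/1108 - 4322)/(o(22, -7) + 2959) = (1/1108 - 4322)/((48 + 22)/(-7 + sqrt(43)) + 2959) = (1/1108 - 4322)/(70/(-7 + sqrt(43)) + 2959) = -4788775/(1108*(70/(-7 + sqrt(43)) + 2959)) = -4788775/(1108*(2959 + 70/(-7 + sqrt(43))))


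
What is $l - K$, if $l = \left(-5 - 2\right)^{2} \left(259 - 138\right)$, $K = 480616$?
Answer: $-474687$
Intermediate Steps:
$l = 5929$ ($l = \left(-7\right)^{2} \cdot 121 = 49 \cdot 121 = 5929$)
$l - K = 5929 - 480616 = -474687$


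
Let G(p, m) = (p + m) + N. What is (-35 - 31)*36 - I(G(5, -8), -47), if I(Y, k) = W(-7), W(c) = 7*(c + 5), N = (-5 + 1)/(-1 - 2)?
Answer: -2362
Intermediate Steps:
N = 4/3 (N = -4/(-3) = -4*(-⅓) = 4/3 ≈ 1.3333)
G(p, m) = 4/3 + m + p (G(p, m) = (p + m) + 4/3 = (m + p) + 4/3 = 4/3 + m + p)
W(c) = 35 + 7*c (W(c) = 7*(5 + c) = 35 + 7*c)
I(Y, k) = -14 (I(Y, k) = 35 + 7*(-7) = 35 - 49 = -14)
(-35 - 31)*36 - I(G(5, -8), -47) = (-35 - 31)*36 - 1*(-14) = -66*36 + 14 = -2376 + 14 = -2362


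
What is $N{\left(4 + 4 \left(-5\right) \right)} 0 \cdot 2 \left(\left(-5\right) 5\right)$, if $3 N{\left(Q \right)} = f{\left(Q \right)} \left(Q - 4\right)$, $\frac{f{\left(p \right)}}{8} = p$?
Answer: $0$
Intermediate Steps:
$f{\left(p \right)} = 8 p$
$N{\left(Q \right)} = \frac{8 Q \left(-4 + Q\right)}{3}$ ($N{\left(Q \right)} = \frac{8 Q \left(Q - 4\right)}{3} = \frac{8 Q \left(-4 + Q\right)}{3}$)
$N{\left(4 + 4 \left(-5\right) \right)} 0 \cdot 2 \left(\left(-5\right) 5\right) = \frac{8 \left(4 + 4 \left(-5\right)\right) \left(-4 + \left(4 + 4 \left(-5\right)\right)\right)}{3} \cdot 0 \cdot 2 \left(\left(-5\right) 5\right) = \frac{8 \left(4 - 20\right) \left(-4 + \left(4 - 20\right)\right)}{3} \cdot 0 \left(-25\right) = \frac{8}{3} \left(-16\right) \left(-4 - 16\right) 0 = \frac{8}{3} \left(-16\right) \left(-20\right) 0 = \frac{2560}{3} \cdot 0 = 0$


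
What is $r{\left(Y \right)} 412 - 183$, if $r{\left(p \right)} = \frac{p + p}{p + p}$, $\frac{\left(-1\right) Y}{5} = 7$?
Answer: $229$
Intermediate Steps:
$Y = -35$ ($Y = \left(-5\right) 7 = -35$)
$r{\left(p \right)} = 1$ ($r{\left(p \right)} = \frac{2 p}{2 p} = 2 p \frac{1}{2 p} = 1$)
$r{\left(Y \right)} 412 - 183 = 1 \cdot 412 - 183 = 412 - 183 = 229$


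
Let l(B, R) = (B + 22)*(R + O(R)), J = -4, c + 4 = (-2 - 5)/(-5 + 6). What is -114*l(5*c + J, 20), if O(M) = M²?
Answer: 1771560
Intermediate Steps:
c = -11 (c = -4 + (-2 - 5)/(-5 + 6) = -4 - 7/1 = -4 - 7*1 = -4 - 7 = -11)
l(B, R) = (22 + B)*(R + R²) (l(B, R) = (B + 22)*(R + R²) = (22 + B)*(R + R²))
-114*l(5*c + J, 20) = -2280*(22 + (5*(-11) - 4) + 22*20 + (5*(-11) - 4)*20) = -2280*(22 + (-55 - 4) + 440 + (-55 - 4)*20) = -2280*(22 - 59 + 440 - 59*20) = -2280*(22 - 59 + 440 - 1180) = -2280*(-777) = -114*(-15540) = 1771560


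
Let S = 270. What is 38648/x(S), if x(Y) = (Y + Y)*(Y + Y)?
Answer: 4831/36450 ≈ 0.13254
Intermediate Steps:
x(Y) = 4*Y² (x(Y) = (2*Y)*(2*Y) = 4*Y²)
38648/x(S) = 38648/((4*270²)) = 38648/((4*72900)) = 38648/291600 = 38648*(1/291600) = 4831/36450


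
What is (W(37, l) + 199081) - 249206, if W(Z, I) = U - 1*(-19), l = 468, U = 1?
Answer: -50105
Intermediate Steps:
W(Z, I) = 20 (W(Z, I) = 1 - 1*(-19) = 1 + 19 = 20)
(W(37, l) + 199081) - 249206 = (20 + 199081) - 249206 = 199101 - 249206 = -50105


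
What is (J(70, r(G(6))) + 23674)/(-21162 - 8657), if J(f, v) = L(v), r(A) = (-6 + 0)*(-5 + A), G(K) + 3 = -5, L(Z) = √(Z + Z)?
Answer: -23674/29819 - 2*√39/29819 ≈ -0.79434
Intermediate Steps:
L(Z) = √2*√Z (L(Z) = √(2*Z) = √2*√Z)
G(K) = -8 (G(K) = -3 - 5 = -8)
r(A) = 30 - 6*A (r(A) = -6*(-5 + A) = 30 - 6*A)
J(f, v) = √2*√v
(J(70, r(G(6))) + 23674)/(-21162 - 8657) = (√2*√(30 - 6*(-8)) + 23674)/(-21162 - 8657) = (√2*√(30 + 48) + 23674)/(-29819) = (√2*√78 + 23674)*(-1/29819) = (2*√39 + 23674)*(-1/29819) = (23674 + 2*√39)*(-1/29819) = -23674/29819 - 2*√39/29819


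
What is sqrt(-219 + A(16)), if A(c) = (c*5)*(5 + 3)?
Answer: sqrt(421) ≈ 20.518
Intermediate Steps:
A(c) = 40*c (A(c) = (5*c)*8 = 40*c)
sqrt(-219 + A(16)) = sqrt(-219 + 40*16) = sqrt(-219 + 640) = sqrt(421)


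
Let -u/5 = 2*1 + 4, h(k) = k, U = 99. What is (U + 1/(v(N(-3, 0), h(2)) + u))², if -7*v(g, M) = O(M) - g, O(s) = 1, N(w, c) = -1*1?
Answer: 440202361/44944 ≈ 9794.5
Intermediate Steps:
N(w, c) = -1
u = -30 (u = -5*(2*1 + 4) = -5*(2 + 4) = -5*6 = -30)
v(g, M) = -⅐ + g/7 (v(g, M) = -(1 - g)/7 = -⅐ + g/7)
(U + 1/(v(N(-3, 0), h(2)) + u))² = (99 + 1/((-⅐ + (⅐)*(-1)) - 30))² = (99 + 1/((-⅐ - ⅐) - 30))² = (99 + 1/(-2/7 - 30))² = (99 + 1/(-212/7))² = (99 - 7/212)² = (20981/212)² = 440202361/44944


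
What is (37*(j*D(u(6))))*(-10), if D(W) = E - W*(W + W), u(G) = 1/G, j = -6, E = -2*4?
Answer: -53650/3 ≈ -17883.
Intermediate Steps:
E = -8
u(G) = 1/G
D(W) = -8 - 2*W² (D(W) = -8 - W*(W + W) = -8 - W*2*W = -8 - 2*W²)
(37*(j*D(u(6))))*(-10) = (37*(-6*(-8 - 2*(1/6)²)))*(-10) = (37*(-6*(-8 - 2*(⅙)²)))*(-10) = (37*(-6*(-8 - 2*1/36)))*(-10) = (37*(-6*(-8 - 1/18)))*(-10) = (37*(-6*(-145/18)))*(-10) = (37*(145/3))*(-10) = (5365/3)*(-10) = -53650/3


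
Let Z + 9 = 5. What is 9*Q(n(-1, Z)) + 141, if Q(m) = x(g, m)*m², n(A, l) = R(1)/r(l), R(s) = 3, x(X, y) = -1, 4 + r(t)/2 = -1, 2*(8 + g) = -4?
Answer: 14019/100 ≈ 140.19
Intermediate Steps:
g = -10 (g = -8 + (½)*(-4) = -8 - 2 = -10)
Z = -4 (Z = -9 + 5 = -4)
r(t) = -10 (r(t) = -8 + 2*(-1) = -8 - 2 = -10)
n(A, l) = -3/10 (n(A, l) = 3/(-10) = 3*(-⅒) = -3/10)
Q(m) = -m²
9*Q(n(-1, Z)) + 141 = 9*(-(-3/10)²) + 141 = 9*(-1*9/100) + 141 = 9*(-9/100) + 141 = -81/100 + 141 = 14019/100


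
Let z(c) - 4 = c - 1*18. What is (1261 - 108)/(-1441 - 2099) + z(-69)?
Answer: -294973/3540 ≈ -83.326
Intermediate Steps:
z(c) = -14 + c (z(c) = 4 + (c - 1*18) = 4 + (c - 18) = 4 + (-18 + c) = -14 + c)
(1261 - 108)/(-1441 - 2099) + z(-69) = (1261 - 108)/(-1441 - 2099) + (-14 - 69) = 1153/(-3540) - 83 = 1153*(-1/3540) - 83 = -1153/3540 - 83 = -294973/3540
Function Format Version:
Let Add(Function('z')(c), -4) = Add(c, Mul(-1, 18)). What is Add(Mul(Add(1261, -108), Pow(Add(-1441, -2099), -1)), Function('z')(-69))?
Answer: Rational(-294973, 3540) ≈ -83.326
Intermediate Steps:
Function('z')(c) = Add(-14, c) (Function('z')(c) = Add(4, Add(c, Mul(-1, 18))) = Add(4, Add(c, -18)) = Add(4, Add(-18, c)) = Add(-14, c))
Add(Mul(Add(1261, -108), Pow(Add(-1441, -2099), -1)), Function('z')(-69)) = Add(Mul(Add(1261, -108), Pow(Add(-1441, -2099), -1)), Add(-14, -69)) = Add(Mul(1153, Pow(-3540, -1)), -83) = Add(Mul(1153, Rational(-1, 3540)), -83) = Add(Rational(-1153, 3540), -83) = Rational(-294973, 3540)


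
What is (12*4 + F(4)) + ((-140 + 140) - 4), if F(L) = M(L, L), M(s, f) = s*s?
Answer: 60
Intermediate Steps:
M(s, f) = s**2
F(L) = L**2
(12*4 + F(4)) + ((-140 + 140) - 4) = (12*4 + 4**2) + ((-140 + 140) - 4) = (48 + 16) + (0 - 4) = 64 - 4 = 60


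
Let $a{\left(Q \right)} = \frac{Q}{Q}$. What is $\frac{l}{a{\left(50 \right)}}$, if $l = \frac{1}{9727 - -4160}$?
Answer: $\frac{1}{13887} \approx 7.201 \cdot 10^{-5}$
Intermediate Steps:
$a{\left(Q \right)} = 1$
$l = \frac{1}{13887}$ ($l = \frac{1}{9727 + 4160} = \frac{1}{13887} \approx 7.201 \cdot 10^{-5}$)
$\frac{l}{a{\left(50 \right)}} = \frac{1}{13887 \cdot 1} = \frac{1}{13887} \cdot 1 = \frac{1}{13887}$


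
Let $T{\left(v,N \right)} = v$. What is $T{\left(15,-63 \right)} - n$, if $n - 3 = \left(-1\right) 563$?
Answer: $575$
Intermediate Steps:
$n = -560$ ($n = 3 - 563 = -560$)
$T{\left(15,-63 \right)} - n = 15 - -560 = 15 + 560 = 575$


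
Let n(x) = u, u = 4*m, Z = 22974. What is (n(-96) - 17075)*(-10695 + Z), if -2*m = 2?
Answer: -209713041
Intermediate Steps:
m = -1 (m = -1/2*2 = -1)
u = -4 (u = 4*(-1) = -4)
n(x) = -4
(n(-96) - 17075)*(-10695 + Z) = (-4 - 17075)*(-10695 + 22974) = -17079*12279 = -209713041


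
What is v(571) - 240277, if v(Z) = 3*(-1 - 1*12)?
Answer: -240316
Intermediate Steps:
v(Z) = -39 (v(Z) = 3*(-1 - 12) = 3*(-13) = -39)
v(571) - 240277 = -39 - 240277 = -240316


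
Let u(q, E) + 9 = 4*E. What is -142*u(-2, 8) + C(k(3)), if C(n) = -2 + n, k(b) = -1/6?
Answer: -19609/6 ≈ -3268.2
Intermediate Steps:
k(b) = -⅙ (k(b) = -1*⅙ = -⅙)
u(q, E) = -9 + 4*E
-142*u(-2, 8) + C(k(3)) = -142*(-9 + 4*8) + (-2 - ⅙) = -142*(-9 + 32) - 13/6 = -142*23 - 13/6 = -3266 - 13/6 = -19609/6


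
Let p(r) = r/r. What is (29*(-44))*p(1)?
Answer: -1276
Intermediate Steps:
p(r) = 1
(29*(-44))*p(1) = (29*(-44))*1 = -1276*1 = -1276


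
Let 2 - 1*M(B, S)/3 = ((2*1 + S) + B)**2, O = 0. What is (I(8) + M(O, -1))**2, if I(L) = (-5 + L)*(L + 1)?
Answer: 900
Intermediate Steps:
I(L) = (1 + L)*(-5 + L) (I(L) = (-5 + L)*(1 + L) = (1 + L)*(-5 + L))
M(B, S) = 6 - 3*(2 + B + S)**2 (M(B, S) = 6 - 3*((2*1 + S) + B)**2 = 6 - 3*((2 + S) + B)**2 = 6 - 3*(2 + B + S)**2)
(I(8) + M(O, -1))**2 = ((-5 + 8**2 - 4*8) + (6 - 3*(2 + 0 - 1)**2))**2 = ((-5 + 64 - 32) + (6 - 3*1**2))**2 = (27 + (6 - 3*1))**2 = (27 + (6 - 3))**2 = (27 + 3)**2 = 30**2 = 900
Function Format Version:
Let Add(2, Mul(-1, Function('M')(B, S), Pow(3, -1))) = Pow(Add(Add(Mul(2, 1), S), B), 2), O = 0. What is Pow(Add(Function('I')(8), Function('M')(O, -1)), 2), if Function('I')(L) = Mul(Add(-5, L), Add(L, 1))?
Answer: 900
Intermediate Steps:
Function('I')(L) = Mul(Add(1, L), Add(-5, L)) (Function('I')(L) = Mul(Add(-5, L), Add(1, L)) = Mul(Add(1, L), Add(-5, L)))
Function('M')(B, S) = Add(6, Mul(-3, Pow(Add(2, B, S), 2))) (Function('M')(B, S) = Add(6, Mul(-3, Pow(Add(Add(Mul(2, 1), S), B), 2))) = Add(6, Mul(-3, Pow(Add(Add(2, S), B), 2))) = Add(6, Mul(-3, Pow(Add(2, B, S), 2))))
Pow(Add(Function('I')(8), Function('M')(O, -1)), 2) = Pow(Add(Add(-5, Pow(8, 2), Mul(-4, 8)), Add(6, Mul(-3, Pow(Add(2, 0, -1), 2)))), 2) = Pow(Add(Add(-5, 64, -32), Add(6, Mul(-3, Pow(1, 2)))), 2) = Pow(Add(27, Add(6, Mul(-3, 1))), 2) = Pow(Add(27, Add(6, -3)), 2) = Pow(Add(27, 3), 2) = Pow(30, 2) = 900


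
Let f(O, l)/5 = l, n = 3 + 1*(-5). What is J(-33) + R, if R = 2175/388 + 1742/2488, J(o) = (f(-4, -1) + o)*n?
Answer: 2482920/30167 ≈ 82.306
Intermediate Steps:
n = -2 (n = 3 - 5 = -2)
f(O, l) = 5*l
J(o) = 10 - 2*o (J(o) = (5*(-1) + o)*(-2) = (-5 + o)*(-2) = 10 - 2*o)
R = 190228/30167 (R = 2175*(1/388) + 1742*(1/2488) = 2175/388 + 871/1244 = 190228/30167 ≈ 6.3058)
J(-33) + R = (10 - 2*(-33)) + 190228/30167 = (10 + 66) + 190228/30167 = 76 + 190228/30167 = 2482920/30167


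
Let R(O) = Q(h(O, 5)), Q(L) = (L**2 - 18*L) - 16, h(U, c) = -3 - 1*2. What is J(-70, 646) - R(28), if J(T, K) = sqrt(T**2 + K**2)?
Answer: -99 + 2*sqrt(105554) ≈ 550.78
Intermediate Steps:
h(U, c) = -5 (h(U, c) = -3 - 2 = -5)
Q(L) = -16 + L**2 - 18*L
R(O) = 99 (R(O) = -16 + (-5)**2 - 18*(-5) = -16 + 25 + 90 = 99)
J(T, K) = sqrt(K**2 + T**2)
J(-70, 646) - R(28) = sqrt(646**2 + (-70)**2) - 1*99 = sqrt(417316 + 4900) - 99 = sqrt(422216) - 99 = 2*sqrt(105554) - 99 = -99 + 2*sqrt(105554)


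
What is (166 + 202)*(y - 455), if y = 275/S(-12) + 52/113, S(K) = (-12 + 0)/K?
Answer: -7465984/113 ≈ -66071.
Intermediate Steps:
S(K) = -12/K
y = 31127/113 (y = 275/((-12/(-12))) + 52/113 = 275/((-12*(-1/12))) + 52*(1/113) = 275/1 + 52/113 = 275*1 + 52/113 = 275 + 52/113 = 31127/113 ≈ 275.46)
(166 + 202)*(y - 455) = (166 + 202)*(31127/113 - 455) = 368*(-20288/113) = -7465984/113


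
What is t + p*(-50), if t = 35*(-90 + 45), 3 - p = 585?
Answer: 27525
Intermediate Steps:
p = -582 (p = 3 - 1*585 = 3 - 585 = -582)
t = -1575 (t = 35*(-45) = -1575)
t + p*(-50) = -1575 - 582*(-50) = -1575 + 29100 = 27525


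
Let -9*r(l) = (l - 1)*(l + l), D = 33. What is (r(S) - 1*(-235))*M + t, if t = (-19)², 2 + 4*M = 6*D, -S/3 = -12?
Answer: -1844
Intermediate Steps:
S = 36 (S = -3*(-12) = 36)
r(l) = -2*l*(-1 + l)/9 (r(l) = -(l - 1)*(l + l)/9 = -(-1 + l)*2*l/9 = -2*l*(-1 + l)/9)
M = 49 (M = -½ + (6*33)/4 = -½ + (¼)*198 = -½ + 99/2 = 49)
t = 361
(r(S) - 1*(-235))*M + t = ((2/9)*36*(1 - 1*36) - 1*(-235))*49 + 361 = ((2/9)*36*(1 - 36) + 235)*49 + 361 = ((2/9)*36*(-35) + 235)*49 + 361 = (-280 + 235)*49 + 361 = -45*49 + 361 = -2205 + 361 = -1844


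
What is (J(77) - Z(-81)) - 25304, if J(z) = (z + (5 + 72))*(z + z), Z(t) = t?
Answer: -1507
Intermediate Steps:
J(z) = 2*z*(77 + z) (J(z) = (z + 77)*(2*z) = (77 + z)*(2*z) = 2*z*(77 + z))
(J(77) - Z(-81)) - 25304 = (2*77*(77 + 77) - 1*(-81)) - 25304 = (2*77*154 + 81) - 25304 = (23716 + 81) - 25304 = 23797 - 25304 = -1507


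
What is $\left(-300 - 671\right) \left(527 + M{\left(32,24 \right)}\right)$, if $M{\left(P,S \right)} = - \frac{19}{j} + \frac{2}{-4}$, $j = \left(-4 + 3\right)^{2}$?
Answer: $- \frac{985565}{2} \approx -4.9278 \cdot 10^{5}$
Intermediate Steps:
$j = 1$ ($j = \left(-1\right)^{2} = 1$)
$M{\left(P,S \right)} = - \frac{39}{2}$ ($M{\left(P,S \right)} = - \frac{19}{1} + \frac{2}{-4} = \left(-19\right) 1 + 2 \left(- \frac{1}{4}\right) = -19 - \frac{1}{2} = - \frac{39}{2}$)
$\left(-300 - 671\right) \left(527 + M{\left(32,24 \right)}\right) = \left(-300 - 671\right) \left(527 - \frac{39}{2}\right) = \left(-300 - 671\right) \frac{1015}{2} = \left(-971\right) \frac{1015}{2} = - \frac{985565}{2}$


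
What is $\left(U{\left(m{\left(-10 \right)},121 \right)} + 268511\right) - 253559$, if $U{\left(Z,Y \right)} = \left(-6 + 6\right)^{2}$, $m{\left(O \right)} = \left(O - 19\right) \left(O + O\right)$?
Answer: $14952$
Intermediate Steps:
$m{\left(O \right)} = 2 O \left(-19 + O\right)$ ($m{\left(O \right)} = \left(-19 + O\right) 2 O = 2 O \left(-19 + O\right)$)
$U{\left(Z,Y \right)} = 0$ ($U{\left(Z,Y \right)} = 0^{2} = 0$)
$\left(U{\left(m{\left(-10 \right)},121 \right)} + 268511\right) - 253559 = \left(0 + 268511\right) - 253559 = 268511 - 253559 = 14952$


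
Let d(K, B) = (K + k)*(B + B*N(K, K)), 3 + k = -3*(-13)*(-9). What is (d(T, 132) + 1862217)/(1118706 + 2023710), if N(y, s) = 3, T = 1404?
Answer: 805539/1047472 ≈ 0.76903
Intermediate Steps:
k = -354 (k = -3 - 3*(-13)*(-9) = -3 + 39*(-9) = -3 - 351 = -354)
d(K, B) = 4*B*(-354 + K) (d(K, B) = (K - 354)*(B + B*3) = (-354 + K)*(B + 3*B) = (-354 + K)*(4*B) = 4*B*(-354 + K))
(d(T, 132) + 1862217)/(1118706 + 2023710) = (4*132*(-354 + 1404) + 1862217)/(1118706 + 2023710) = (4*132*1050 + 1862217)/3142416 = (554400 + 1862217)*(1/3142416) = 2416617*(1/3142416) = 805539/1047472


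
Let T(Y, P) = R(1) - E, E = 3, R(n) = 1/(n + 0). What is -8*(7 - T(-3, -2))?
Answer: -72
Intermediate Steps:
R(n) = 1/n
T(Y, P) = -2 (T(Y, P) = 1/1 - 1*3 = 1 - 3 = -2)
-8*(7 - T(-3, -2)) = -8*(7 - 1*(-2)) = -8*(7 + 2) = -8*9 = -72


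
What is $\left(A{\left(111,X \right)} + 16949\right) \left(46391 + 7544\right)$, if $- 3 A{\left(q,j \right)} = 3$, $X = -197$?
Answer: $914090380$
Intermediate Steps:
$A{\left(q,j \right)} = -1$ ($A{\left(q,j \right)} = \left(- \frac{1}{3}\right) 3 = -1$)
$\left(A{\left(111,X \right)} + 16949\right) \left(46391 + 7544\right) = \left(-1 + 16949\right) \left(46391 + 7544\right) = 16948 \cdot 53935 = 914090380$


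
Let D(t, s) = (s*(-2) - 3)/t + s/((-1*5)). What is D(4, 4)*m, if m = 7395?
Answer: -105009/4 ≈ -26252.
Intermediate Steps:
D(t, s) = -s/5 + (-3 - 2*s)/t (D(t, s) = (-2*s - 3)/t + s/(-5) = (-3 - 2*s)/t + s*(-⅕) = (-3 - 2*s)/t - s/5 = -s/5 + (-3 - 2*s)/t)
D(4, 4)*m = ((⅕)*(-15 - 10*4 - 1*4*4)/4)*7395 = ((⅕)*(¼)*(-15 - 40 - 16))*7395 = ((⅕)*(¼)*(-71))*7395 = -71/20*7395 = -105009/4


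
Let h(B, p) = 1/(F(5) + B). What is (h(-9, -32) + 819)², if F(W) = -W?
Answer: 131446225/196 ≈ 6.7064e+5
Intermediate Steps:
h(B, p) = 1/(-5 + B) (h(B, p) = 1/(-1*5 + B) = 1/(-5 + B))
(h(-9, -32) + 819)² = (1/(-5 - 9) + 819)² = (1/(-14) + 819)² = (-1/14 + 819)² = (11465/14)² = 131446225/196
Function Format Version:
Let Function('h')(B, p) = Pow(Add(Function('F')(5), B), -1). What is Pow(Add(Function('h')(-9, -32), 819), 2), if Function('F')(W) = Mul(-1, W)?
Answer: Rational(131446225, 196) ≈ 6.7064e+5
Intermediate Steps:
Function('h')(B, p) = Pow(Add(-5, B), -1) (Function('h')(B, p) = Pow(Add(Mul(-1, 5), B), -1) = Pow(Add(-5, B), -1))
Pow(Add(Function('h')(-9, -32), 819), 2) = Pow(Add(Pow(Add(-5, -9), -1), 819), 2) = Pow(Add(Pow(-14, -1), 819), 2) = Pow(Add(Rational(-1, 14), 819), 2) = Pow(Rational(11465, 14), 2) = Rational(131446225, 196)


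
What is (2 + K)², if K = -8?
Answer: 36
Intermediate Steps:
(2 + K)² = (2 - 8)² = (-6)² = 36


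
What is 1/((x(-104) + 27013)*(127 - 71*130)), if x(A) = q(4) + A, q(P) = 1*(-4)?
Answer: -1/244916215 ≈ -4.0830e-9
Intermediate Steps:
q(P) = -4
x(A) = -4 + A
1/((x(-104) + 27013)*(127 - 71*130)) = 1/(((-4 - 104) + 27013)*(127 - 71*130)) = 1/((-108 + 27013)*(127 - 9230)) = 1/(26905*(-9103)) = (1/26905)*(-1/9103) = -1/244916215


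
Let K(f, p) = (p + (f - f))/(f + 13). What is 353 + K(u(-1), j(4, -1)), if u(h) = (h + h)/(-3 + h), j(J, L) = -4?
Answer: 9523/27 ≈ 352.70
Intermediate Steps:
u(h) = 2*h/(-3 + h) (u(h) = (2*h)/(-3 + h) = 2*h/(-3 + h))
K(f, p) = p/(13 + f) (K(f, p) = (p + 0)/(13 + f) = p/(13 + f))
353 + K(u(-1), j(4, -1)) = 353 - 4/(13 + 2*(-1)/(-3 - 1)) = 353 - 4/(13 + 2*(-1)/(-4)) = 353 - 4/(13 + 2*(-1)*(-1/4)) = 353 - 4/(13 + 1/2) = 353 - 4/27/2 = 353 - 4*2/27 = 353 - 8/27 = 9523/27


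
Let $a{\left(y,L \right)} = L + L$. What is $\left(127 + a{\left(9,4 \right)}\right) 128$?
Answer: $17280$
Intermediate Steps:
$a{\left(y,L \right)} = 2 L$
$\left(127 + a{\left(9,4 \right)}\right) 128 = \left(127 + 2 \cdot 4\right) 128 = \left(127 + 8\right) 128 = 135 \cdot 128 = 17280$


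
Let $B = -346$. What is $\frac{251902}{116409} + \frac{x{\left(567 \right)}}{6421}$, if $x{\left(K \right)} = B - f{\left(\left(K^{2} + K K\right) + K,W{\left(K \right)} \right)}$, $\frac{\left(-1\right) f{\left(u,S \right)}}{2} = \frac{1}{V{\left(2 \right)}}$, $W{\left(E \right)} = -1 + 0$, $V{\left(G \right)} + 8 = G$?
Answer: $\frac{525715475}{249154063} \approx 2.11$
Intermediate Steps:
$V{\left(G \right)} = -8 + G$
$W{\left(E \right)} = -1$
$f{\left(u,S \right)} = \frac{1}{3}$ ($f{\left(u,S \right)} = - \frac{2}{-8 + 2} = - \frac{2}{-6} = \left(-2\right) \left(- \frac{1}{6}\right) = \frac{1}{3}$)
$x{\left(K \right)} = - \frac{1039}{3}$ ($x{\left(K \right)} = -346 - \frac{1}{3} = - \frac{1039}{3}$)
$\frac{251902}{116409} + \frac{x{\left(567 \right)}}{6421} = \frac{251902}{116409} - \frac{1039}{3 \cdot 6421} = 251902 \cdot \frac{1}{116409} - \frac{1039}{19263} = \frac{251902}{116409} - \frac{1039}{19263} = \frac{525715475}{249154063}$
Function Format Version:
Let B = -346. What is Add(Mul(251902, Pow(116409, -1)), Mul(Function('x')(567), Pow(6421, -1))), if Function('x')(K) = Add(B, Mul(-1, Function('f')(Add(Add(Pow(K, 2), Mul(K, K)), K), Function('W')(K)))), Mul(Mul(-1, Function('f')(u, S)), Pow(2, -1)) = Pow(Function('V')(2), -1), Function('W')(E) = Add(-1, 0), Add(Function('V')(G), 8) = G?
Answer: Rational(525715475, 249154063) ≈ 2.1100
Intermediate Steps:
Function('V')(G) = Add(-8, G)
Function('W')(E) = -1
Function('f')(u, S) = Rational(1, 3) (Function('f')(u, S) = Mul(-2, Pow(Add(-8, 2), -1)) = Mul(-2, Pow(-6, -1)) = Mul(-2, Rational(-1, 6)) = Rational(1, 3))
Function('x')(K) = Rational(-1039, 3) (Function('x')(K) = Add(-346, Mul(-1, Rational(1, 3))) = Add(-346, Rational(-1, 3)) = Rational(-1039, 3))
Add(Mul(251902, Pow(116409, -1)), Mul(Function('x')(567), Pow(6421, -1))) = Add(Mul(251902, Pow(116409, -1)), Mul(Rational(-1039, 3), Pow(6421, -1))) = Add(Mul(251902, Rational(1, 116409)), Mul(Rational(-1039, 3), Rational(1, 6421))) = Add(Rational(251902, 116409), Rational(-1039, 19263)) = Rational(525715475, 249154063)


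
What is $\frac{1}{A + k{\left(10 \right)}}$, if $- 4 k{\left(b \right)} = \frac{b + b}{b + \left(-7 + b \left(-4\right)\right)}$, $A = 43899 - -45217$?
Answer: $\frac{37}{3297297} \approx 1.1221 \cdot 10^{-5}$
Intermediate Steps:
$A = 89116$ ($A = 43899 + 45217 = 89116$)
$k{\left(b \right)} = - \frac{b}{2 \left(-7 - 3 b\right)}$ ($k{\left(b \right)} = - \frac{\left(b + b\right) \frac{1}{b + \left(-7 + b \left(-4\right)\right)}}{4} = - \frac{2 b \frac{1}{b - \left(7 + 4 b\right)}}{4} = - \frac{2 b \frac{1}{-7 - 3 b}}{4} = - \frac{b}{2 \left(-7 - 3 b\right)}$)
$\frac{1}{A + k{\left(10 \right)}} = \frac{1}{89116 + \frac{1}{2} \cdot 10 \frac{1}{7 + 3 \cdot 10}} = \frac{1}{89116 + \frac{1}{2} \cdot 10 \frac{1}{7 + 30}} = \frac{1}{89116 + \frac{1}{2} \cdot 10 \cdot \frac{1}{37}} = \frac{1}{89116 + \frac{5}{37}} = \frac{1}{\frac{3297297}{37}} = \frac{37}{3297297}$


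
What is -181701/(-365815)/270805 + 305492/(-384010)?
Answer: -275121381383299/345834277982825 ≈ -0.79553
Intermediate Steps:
-181701/(-365815)/270805 + 305492/(-384010) = -181701*(-1/365815)*(1/270805) + 305492*(-1/384010) = (181701/365815)*(1/270805) - 13886/17455 = 181701/99064531075 - 13886/17455 = -275121381383299/345834277982825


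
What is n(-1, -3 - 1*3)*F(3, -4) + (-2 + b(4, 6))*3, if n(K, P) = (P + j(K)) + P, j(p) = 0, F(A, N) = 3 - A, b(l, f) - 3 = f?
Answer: 21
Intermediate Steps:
b(l, f) = 3 + f
n(K, P) = 2*P (n(K, P) = (P + 0) + P = P + P = 2*P)
n(-1, -3 - 1*3)*F(3, -4) + (-2 + b(4, 6))*3 = (2*(-3 - 1*3))*(3 - 1*3) + (-2 + (3 + 6))*3 = (2*(-3 - 3))*(3 - 3) + (-2 + 9)*3 = (2*(-6))*0 + 7*3 = -12*0 + 21 = 0 + 21 = 21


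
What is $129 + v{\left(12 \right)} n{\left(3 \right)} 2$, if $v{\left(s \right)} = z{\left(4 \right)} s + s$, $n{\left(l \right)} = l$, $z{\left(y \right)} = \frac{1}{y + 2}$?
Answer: $213$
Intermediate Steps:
$z{\left(y \right)} = \frac{1}{2 + y}$
$v{\left(s \right)} = \frac{7 s}{6}$ ($v{\left(s \right)} = \frac{s}{2 + 4} + s = \frac{s}{6} + s = \frac{7 s}{6}$)
$129 + v{\left(12 \right)} n{\left(3 \right)} 2 = 129 + \frac{7}{6} \cdot 12 \cdot 3 \cdot 2 = 129 + 14 \cdot 6 = 129 + 84 = 213$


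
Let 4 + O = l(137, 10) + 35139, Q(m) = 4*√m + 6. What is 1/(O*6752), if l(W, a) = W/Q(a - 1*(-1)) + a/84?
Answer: 77459991/18372940342944064 - 8631*√11/18372940342944064 ≈ 4.2144e-9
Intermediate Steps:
Q(m) = 6 + 4*√m
l(W, a) = a/84 + W/(6 + 4*√(1 + a)) (l(W, a) = W/(6 + 4*√(a - 1*(-1))) + a/84 = W/(6 + 4*√(a + 1)) + a*(1/84) = W/(6 + 4*√(1 + a)) + a/84 = a/84 + W/(6 + 4*√(1 + a)))
O = 1475675/42 + 137/(6 + 4*√11) (O = -4 + (((1/84)*10 + 137/(6 + 4*√(1 + 10))) + 35139) = -4 + ((5/42 + 137/(6 + 4*√11)) + 35139) = -4 + (1475843/42 + 137/(6 + 4*√11)) = 1475675/42 + 137/(6 + 4*√11) ≈ 35142.)
1/(O*6752) = 1/((3688571/105 + 137*√11/35)*6752) = (1/6752)/(3688571/105 + 137*√11/35) = 1/(6752*(3688571/105 + 137*√11/35))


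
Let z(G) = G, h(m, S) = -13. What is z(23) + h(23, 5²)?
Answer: 10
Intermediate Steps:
z(23) + h(23, 5²) = 23 - 13 = 10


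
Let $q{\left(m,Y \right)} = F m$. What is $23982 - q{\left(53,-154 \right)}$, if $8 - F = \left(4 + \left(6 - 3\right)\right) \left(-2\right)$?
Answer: $22816$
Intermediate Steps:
$F = 22$ ($F = 8 - \left(4 + \left(6 - 3\right)\right) \left(-2\right) = 8 - \left(4 + 3\right) \left(-2\right) = 8 - 7 \left(-2\right) = 8 - -14 = 8 + 14 = 22$)
$q{\left(m,Y \right)} = 22 m$
$23982 - q{\left(53,-154 \right)} = 23982 - 22 \cdot 53 = 23982 - 1166 = 22816$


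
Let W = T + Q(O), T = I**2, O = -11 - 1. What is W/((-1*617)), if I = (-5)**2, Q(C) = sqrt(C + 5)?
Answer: -625/617 - I*sqrt(7)/617 ≈ -1.013 - 0.0042881*I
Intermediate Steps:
O = -12
Q(C) = sqrt(5 + C)
I = 25
T = 625 (T = 25**2 = 625)
W = 625 + I*sqrt(7) (W = 625 + sqrt(5 - 12) = 625 + sqrt(-7) = 625 + I*sqrt(7) ≈ 625.0 + 2.6458*I)
W/((-1*617)) = (625 + I*sqrt(7))/((-1*617)) = (625 + I*sqrt(7))/(-617) = (625 + I*sqrt(7))*(-1/617) = -625/617 - I*sqrt(7)/617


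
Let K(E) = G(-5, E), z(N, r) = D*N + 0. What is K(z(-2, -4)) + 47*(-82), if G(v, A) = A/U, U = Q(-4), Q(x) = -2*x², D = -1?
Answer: -61665/16 ≈ -3854.1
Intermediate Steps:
U = -32 (U = -2*(-4)² = -2*16 = -32)
z(N, r) = -N (z(N, r) = -N + 0 = -N)
G(v, A) = -A/32 (G(v, A) = A/(-32) = A*(-1/32) = -A/32)
K(E) = -E/32
K(z(-2, -4)) + 47*(-82) = -(-1)*(-2)/32 + 47*(-82) = -1/32*2 - 3854 = -1/16 - 3854 = -61665/16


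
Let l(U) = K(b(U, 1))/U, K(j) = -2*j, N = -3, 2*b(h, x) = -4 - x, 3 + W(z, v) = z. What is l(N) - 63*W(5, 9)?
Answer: -383/3 ≈ -127.67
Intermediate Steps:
W(z, v) = -3 + z
b(h, x) = -2 - x/2 (b(h, x) = (-4 - x)/2 = -2 - x/2)
l(U) = 5/U (l(U) = (-2*(-2 - 1/2*1))/U = (-2*(-2 - 1/2))/U = (-2*(-5/2))/U = 5/U)
l(N) - 63*W(5, 9) = 5/(-3) - 63*(-3 + 5) = 5*(-1/3) - 63*2 = -5/3 - 126 = -383/3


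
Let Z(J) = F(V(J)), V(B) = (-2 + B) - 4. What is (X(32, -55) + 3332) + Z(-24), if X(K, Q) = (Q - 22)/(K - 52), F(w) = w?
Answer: 66117/20 ≈ 3305.9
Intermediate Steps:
V(B) = -6 + B
Z(J) = -6 + J
X(K, Q) = (-22 + Q)/(-52 + K)
(X(32, -55) + 3332) + Z(-24) = ((-22 - 55)/(-52 + 32) + 3332) + (-6 - 24) = (-77/(-20) + 3332) - 30 = (-1/20*(-77) + 3332) - 30 = (77/20 + 3332) - 30 = 66717/20 - 30 = 66117/20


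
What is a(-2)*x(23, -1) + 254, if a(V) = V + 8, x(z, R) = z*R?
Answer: 116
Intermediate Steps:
x(z, R) = R*z
a(V) = 8 + V
a(-2)*x(23, -1) + 254 = (8 - 2)*(-1*23) + 254 = 6*(-23) + 254 = -138 + 254 = 116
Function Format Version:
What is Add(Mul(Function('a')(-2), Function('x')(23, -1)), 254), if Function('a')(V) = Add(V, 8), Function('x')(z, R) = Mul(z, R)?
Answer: 116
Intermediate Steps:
Function('x')(z, R) = Mul(R, z)
Function('a')(V) = Add(8, V)
Add(Mul(Function('a')(-2), Function('x')(23, -1)), 254) = Add(Mul(Add(8, -2), Mul(-1, 23)), 254) = Add(Mul(6, -23), 254) = Add(-138, 254) = 116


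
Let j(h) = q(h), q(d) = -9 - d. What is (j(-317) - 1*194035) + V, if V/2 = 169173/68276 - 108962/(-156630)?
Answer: -517915550382439/2673517470 ≈ -1.9372e+5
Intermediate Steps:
j(h) = -9 - h
V = 16968528251/2673517470 (V = 2*(169173/68276 - 108962/(-156630)) = 2*(169173*(1/68276) - 108962*(-1/156630)) = 2*(169173/68276 + 54481/78315) = 2*(16968528251/5347034940) = 16968528251/2673517470 ≈ 6.3469)
(j(-317) - 1*194035) + V = ((-9 - 1*(-317)) - 1*194035) + 16968528251/2673517470 = ((-9 + 317) - 194035) + 16968528251/2673517470 = (308 - 194035) + 16968528251/2673517470 = -193727 + 16968528251/2673517470 = -517915550382439/2673517470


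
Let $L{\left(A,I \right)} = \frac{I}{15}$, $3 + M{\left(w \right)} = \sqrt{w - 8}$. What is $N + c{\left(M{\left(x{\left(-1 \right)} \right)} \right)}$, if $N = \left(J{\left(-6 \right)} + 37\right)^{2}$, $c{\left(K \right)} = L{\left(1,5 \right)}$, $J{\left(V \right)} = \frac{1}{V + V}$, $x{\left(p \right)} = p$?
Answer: $\frac{196297}{144} \approx 1363.2$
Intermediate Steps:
$J{\left(V \right)} = \frac{1}{2 V}$
$M{\left(w \right)} = -3 + \sqrt{-8 + w}$ ($M{\left(w \right)} = -3 + \sqrt{w - 8} = -3 + \sqrt{-8 + w}$)
$L{\left(A,I \right)} = \frac{I}{15}$ ($L{\left(A,I \right)} = I \frac{1}{15} = \frac{I}{15}$)
$c{\left(K \right)} = \frac{1}{3}$ ($c{\left(K \right)} = \frac{1}{15} \cdot 5 = \frac{1}{3}$)
$N = \frac{196249}{144}$ ($N = \left(\frac{1}{2 \left(-6\right)} + 37\right)^{2} = \left(\frac{1}{2} \left(- \frac{1}{6}\right) + 37\right)^{2} = \left(- \frac{1}{12} + 37\right)^{2} = \left(\frac{443}{12}\right)^{2} = \frac{196249}{144} \approx 1362.8$)
$N + c{\left(M{\left(x{\left(-1 \right)} \right)} \right)} = \frac{196249}{144} + \frac{1}{3} = \frac{196297}{144}$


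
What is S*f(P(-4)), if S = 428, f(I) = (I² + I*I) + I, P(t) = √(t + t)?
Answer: -6848 + 856*I*√2 ≈ -6848.0 + 1210.6*I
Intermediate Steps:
P(t) = √2*√t (P(t) = √(2*t) = √2*√t)
f(I) = I + 2*I² (f(I) = (I² + I²) + I = 2*I² + I = I + 2*I²)
S*f(P(-4)) = 428*((√2*√(-4))*(1 + 2*(√2*√(-4)))) = 428*((√2*(2*I))*(1 + 2*(√2*(2*I)))) = 428*((2*I*√2)*(1 + 2*(2*I*√2))) = 428*((2*I*√2)*(1 + 4*I*√2)) = 428*(2*I*√2*(1 + 4*I*√2)) = 856*I*√2*(1 + 4*I*√2)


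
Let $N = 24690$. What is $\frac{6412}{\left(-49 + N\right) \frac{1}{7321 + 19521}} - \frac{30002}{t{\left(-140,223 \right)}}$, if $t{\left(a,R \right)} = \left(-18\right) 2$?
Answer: $\frac{3467635913}{443538} \approx 7818.1$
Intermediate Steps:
$t{\left(a,R \right)} = -36$
$\frac{6412}{\left(-49 + N\right) \frac{1}{7321 + 19521}} - \frac{30002}{t{\left(-140,223 \right)}} = \frac{6412}{\left(-49 + 24690\right) \frac{1}{7321 + 19521}} - \frac{30002}{-36} = \frac{6412}{24641 \cdot \frac{1}{26842}} - - \frac{15001}{18} = \frac{6412}{24641 \cdot \frac{1}{26842}} + \frac{15001}{18} = \frac{6412}{\frac{24641}{26842}} + \frac{15001}{18} = 6412 \cdot \frac{26842}{24641} + \frac{15001}{18} = \frac{172110904}{24641} + \frac{15001}{18} = \frac{3467635913}{443538}$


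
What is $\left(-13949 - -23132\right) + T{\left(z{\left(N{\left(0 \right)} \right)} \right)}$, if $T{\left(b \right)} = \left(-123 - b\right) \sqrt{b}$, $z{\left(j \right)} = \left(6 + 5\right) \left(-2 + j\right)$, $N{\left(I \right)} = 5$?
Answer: $9183 - 156 \sqrt{33} \approx 8286.8$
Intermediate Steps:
$z{\left(j \right)} = -22 + 11 j$ ($z{\left(j \right)} = 11 \left(-2 + j\right) = -22 + 11 j$)
$T{\left(b \right)} = \sqrt{b} \left(-123 - b\right)$
$\left(-13949 - -23132\right) + T{\left(z{\left(N{\left(0 \right)} \right)} \right)} = \left(-13949 - -23132\right) + \sqrt{-22 + 11 \cdot 5} \left(-123 - \left(-22 + 11 \cdot 5\right)\right) = \left(-13949 + 23132\right) + \sqrt{-22 + 55} \left(-123 - \left(-22 + 55\right)\right) = 9183 + \sqrt{33} \left(-123 - 33\right) = 9183 + \sqrt{33} \left(-156\right) = 9183 - 156 \sqrt{33}$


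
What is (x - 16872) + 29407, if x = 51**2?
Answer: 15136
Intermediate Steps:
x = 2601
(x - 16872) + 29407 = (2601 - 16872) + 29407 = -14271 + 29407 = 15136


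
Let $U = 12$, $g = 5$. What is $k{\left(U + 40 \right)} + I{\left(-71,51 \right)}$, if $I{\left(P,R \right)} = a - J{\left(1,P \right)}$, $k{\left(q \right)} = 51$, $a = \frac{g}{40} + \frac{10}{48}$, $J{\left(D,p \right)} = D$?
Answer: $\frac{151}{3} \approx 50.333$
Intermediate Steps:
$a = \frac{1}{3}$ ($a = \frac{5}{40} + \frac{10}{48} = 5 \cdot \frac{1}{40} + 10 \cdot \frac{1}{48} = \frac{1}{8} + \frac{5}{24} = \frac{1}{3} \approx 0.33333$)
$I{\left(P,R \right)} = - \frac{2}{3}$ ($I{\left(P,R \right)} = \frac{1}{3} - 1 = - \frac{2}{3}$)
$k{\left(U + 40 \right)} + I{\left(-71,51 \right)} = 51 - \frac{2}{3} = \frac{151}{3}$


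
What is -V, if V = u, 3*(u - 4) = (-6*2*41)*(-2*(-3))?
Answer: 980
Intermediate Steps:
u = -980 (u = 4 + ((-6*2*41)*(-2*(-3)))/3 = 4 + (-12*41*6)/3 = 4 + (-492*6)/3 = 4 + (1/3)*(-2952) = 4 - 984 = -980)
V = -980
-V = -1*(-980) = 980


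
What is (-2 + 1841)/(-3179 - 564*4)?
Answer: -1839/5435 ≈ -0.33836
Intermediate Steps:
(-2 + 1841)/(-3179 - 564*4) = 1839/(-3179 - 2256) = 1839/(-5435) = 1839*(-1/5435) = -1839/5435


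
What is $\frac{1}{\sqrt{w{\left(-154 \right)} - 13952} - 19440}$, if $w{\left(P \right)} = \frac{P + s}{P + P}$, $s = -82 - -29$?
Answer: $- \frac{5987520}{116401685809} - \frac{2 i \sqrt{330869693}}{116401685809} \approx -5.1438 \cdot 10^{-5} - 3.1254 \cdot 10^{-7} i$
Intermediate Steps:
$s = -53$ ($s = -82 + 29 = -53$)
$w{\left(P \right)} = \frac{-53 + P}{2 P}$ ($w{\left(P \right)} = \frac{P - 53}{P + P} = \frac{-53 + P}{2 P}$)
$\frac{1}{\sqrt{w{\left(-154 \right)} - 13952} - 19440} = \frac{1}{\sqrt{\frac{-53 - 154}{2 \left(-154\right)} - 13952} - 19440} = \frac{1}{\sqrt{\frac{1}{2} \left(- \frac{1}{154}\right) \left(-207\right) - 13952} - 19440} = \frac{1}{\sqrt{\frac{207}{308} - 13952} - 19440} = \frac{1}{\sqrt{- \frac{4297009}{308}} - 19440} = \frac{1}{\frac{i \sqrt{330869693}}{154} - 19440} = \frac{1}{-19440 + \frac{i \sqrt{330869693}}{154}}$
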